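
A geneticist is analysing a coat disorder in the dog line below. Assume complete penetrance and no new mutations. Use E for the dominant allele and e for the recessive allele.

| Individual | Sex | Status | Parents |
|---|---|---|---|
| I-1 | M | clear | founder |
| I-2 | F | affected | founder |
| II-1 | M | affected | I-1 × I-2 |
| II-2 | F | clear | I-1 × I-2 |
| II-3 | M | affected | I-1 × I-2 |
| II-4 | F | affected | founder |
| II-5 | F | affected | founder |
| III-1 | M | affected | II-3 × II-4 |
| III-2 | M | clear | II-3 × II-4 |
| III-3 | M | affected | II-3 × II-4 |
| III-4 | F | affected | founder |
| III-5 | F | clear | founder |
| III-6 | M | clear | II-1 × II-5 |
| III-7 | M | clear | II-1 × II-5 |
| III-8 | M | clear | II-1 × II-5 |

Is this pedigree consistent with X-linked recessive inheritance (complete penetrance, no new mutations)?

No

Under X-linked recessive, III-2 (clear, male) cannot arise from II-3 (affected) × II-4 (affected).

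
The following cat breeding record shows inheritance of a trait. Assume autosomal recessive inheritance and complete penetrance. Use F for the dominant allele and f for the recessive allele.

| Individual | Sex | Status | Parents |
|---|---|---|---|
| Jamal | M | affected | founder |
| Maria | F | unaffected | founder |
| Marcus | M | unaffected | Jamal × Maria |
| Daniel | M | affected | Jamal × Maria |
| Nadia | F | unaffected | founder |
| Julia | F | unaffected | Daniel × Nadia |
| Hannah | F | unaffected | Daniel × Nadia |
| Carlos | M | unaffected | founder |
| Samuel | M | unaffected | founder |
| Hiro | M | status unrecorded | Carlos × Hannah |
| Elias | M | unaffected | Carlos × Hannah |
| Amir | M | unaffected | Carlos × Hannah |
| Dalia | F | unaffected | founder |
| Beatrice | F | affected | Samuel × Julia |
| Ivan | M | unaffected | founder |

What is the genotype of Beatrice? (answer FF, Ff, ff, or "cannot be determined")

Beatrice is affected, so Beatrice is ff.

ff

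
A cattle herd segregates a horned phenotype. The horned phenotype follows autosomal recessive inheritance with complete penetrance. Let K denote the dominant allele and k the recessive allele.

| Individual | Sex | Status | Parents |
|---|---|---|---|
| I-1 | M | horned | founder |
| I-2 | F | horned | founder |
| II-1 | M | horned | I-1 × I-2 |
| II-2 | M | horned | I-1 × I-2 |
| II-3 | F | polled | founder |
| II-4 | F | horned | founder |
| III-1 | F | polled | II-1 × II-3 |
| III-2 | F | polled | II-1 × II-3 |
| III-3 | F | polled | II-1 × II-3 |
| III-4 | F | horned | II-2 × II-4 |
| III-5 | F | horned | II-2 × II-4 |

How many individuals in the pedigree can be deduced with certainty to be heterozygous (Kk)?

3

Obligate heterozygotes: III-1 is polled so carries K and received k from II-1 (kk), so III-1 is Kk; III-2 is polled so carries K and received k from II-1 (kk), so III-2 is Kk; III-3 is polled so carries K and received k from II-1 (kk), so III-3 is Kk.
Every other individual is either homozygous by phenotype or has at least one consistent homozygous assignment, so the count is 3.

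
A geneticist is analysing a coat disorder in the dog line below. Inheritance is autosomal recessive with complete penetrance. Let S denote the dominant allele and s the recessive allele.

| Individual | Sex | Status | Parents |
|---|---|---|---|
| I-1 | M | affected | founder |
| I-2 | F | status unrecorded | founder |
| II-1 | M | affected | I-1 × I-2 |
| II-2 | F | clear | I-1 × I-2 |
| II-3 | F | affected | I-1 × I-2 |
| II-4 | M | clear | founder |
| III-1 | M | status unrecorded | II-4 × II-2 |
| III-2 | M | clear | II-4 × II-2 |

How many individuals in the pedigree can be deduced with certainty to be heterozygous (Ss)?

Obligate heterozygotes: I-2 passed S to II-2 (Ss, whose s came from I-1) and passed s to II-1 (ss), so I-2 is Ss; II-2 is clear so carries S and received s from I-1 (ss), so II-2 is Ss.
Every other individual is either homozygous by phenotype or has at least one consistent homozygous assignment, so the count is 2.

2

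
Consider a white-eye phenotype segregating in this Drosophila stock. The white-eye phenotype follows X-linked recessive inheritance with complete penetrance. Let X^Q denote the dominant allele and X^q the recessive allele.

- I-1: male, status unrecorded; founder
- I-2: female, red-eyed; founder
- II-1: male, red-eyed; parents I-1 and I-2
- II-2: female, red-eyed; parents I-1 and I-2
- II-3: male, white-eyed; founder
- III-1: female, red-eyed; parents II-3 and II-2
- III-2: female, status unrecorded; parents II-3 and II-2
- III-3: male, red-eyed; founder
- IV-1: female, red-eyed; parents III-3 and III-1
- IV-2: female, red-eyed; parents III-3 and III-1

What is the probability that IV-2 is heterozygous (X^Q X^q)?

III-3 is red-eyed, so III-3 is X^Q Y.
III-1 is red-eyed so carries Q and received q from II-3 (X^q Y), so III-1 is X^Q X^q.
Their cross gives offspring ratios 1/2 X^Q X^Q : 1/2 X^Q X^q. Conditioning on IV-2 being red-eyed, P(X^Q X^q) = 1/2 / 1 = 1/2.

1/2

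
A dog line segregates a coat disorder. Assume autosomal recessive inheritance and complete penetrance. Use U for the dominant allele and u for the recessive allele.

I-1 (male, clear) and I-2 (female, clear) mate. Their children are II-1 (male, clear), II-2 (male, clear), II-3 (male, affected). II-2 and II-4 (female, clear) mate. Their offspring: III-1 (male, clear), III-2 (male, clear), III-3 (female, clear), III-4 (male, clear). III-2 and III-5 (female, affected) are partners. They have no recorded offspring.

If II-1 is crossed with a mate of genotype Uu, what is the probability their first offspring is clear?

I-1 is clear so carries U and passed u to II-3 (uu), so I-1 is Uu.
I-2 is clear so carries U and passed u to II-3 (uu), so I-2 is Uu.
II-1 is a clear offspring of I-1 (Uu) × I-2 (Uu), whose cross gives 1/4 UU : 1/2 Uu : 1/4 uu; conditioning on being clear, II-1 is UU with probability 1/3, Uu with probability 2/3.
Summing over parental genotype combinations, P(offspring is clear) = 1/3·1 + 2/3·3/4 = 5/6.

5/6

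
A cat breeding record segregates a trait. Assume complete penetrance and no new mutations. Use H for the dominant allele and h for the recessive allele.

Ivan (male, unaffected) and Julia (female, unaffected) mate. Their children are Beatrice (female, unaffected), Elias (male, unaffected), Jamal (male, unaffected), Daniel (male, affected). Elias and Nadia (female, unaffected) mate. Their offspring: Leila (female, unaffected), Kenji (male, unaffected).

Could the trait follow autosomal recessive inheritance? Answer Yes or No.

A consistent assignment under autosomal recessive exists: Ivan Hh, Julia Hh, Beatrice HH, Elias HH, Jamal HH, Daniel hh, Nadia HH, Leila HH, Kenji HH.
In this assignment every recorded phenotype matches its genotype and every non-founder's genotype is obtainable from its parents' genotypes, so the pedigree is consistent.

Yes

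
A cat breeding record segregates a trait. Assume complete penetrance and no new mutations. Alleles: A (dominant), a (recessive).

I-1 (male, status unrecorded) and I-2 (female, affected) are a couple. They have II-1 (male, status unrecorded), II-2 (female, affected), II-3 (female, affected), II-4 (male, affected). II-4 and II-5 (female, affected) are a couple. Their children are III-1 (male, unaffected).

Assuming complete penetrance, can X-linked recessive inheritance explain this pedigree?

Under X-linked recessive, III-1 (unaffected, male) cannot arise from II-4 (affected) × II-5 (affected).

No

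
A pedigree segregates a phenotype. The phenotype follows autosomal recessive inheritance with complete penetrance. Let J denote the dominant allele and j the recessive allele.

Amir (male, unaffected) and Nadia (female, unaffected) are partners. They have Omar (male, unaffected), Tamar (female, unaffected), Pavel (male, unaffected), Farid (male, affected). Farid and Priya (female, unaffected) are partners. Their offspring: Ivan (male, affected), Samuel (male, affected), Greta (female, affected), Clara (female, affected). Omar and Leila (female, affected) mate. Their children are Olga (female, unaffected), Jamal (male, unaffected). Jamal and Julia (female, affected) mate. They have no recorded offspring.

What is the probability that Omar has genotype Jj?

1/3

Amir is unaffected so carries J and passed j to Farid (jj), so Amir is Jj.
Nadia is unaffected so carries J and passed j to Farid (jj), so Nadia is Jj.
Their cross gives offspring ratios 1/4 JJ : 1/2 Jj : 1/4 jj. Conditioning on Omar being unaffected, P(Jj) = 1/2 / 3/4 = 2/3 before taking Omar's own offspring into account.
Leila is affected, so Leila is jj.
Now use Omar's offspring. Probability of each recorded status — unaffected daughter Olga: 1/2 if Omar is Jj, 1 if JJ; unaffected son Jamal: 1/2 if Omar is Jj, 1 if JJ.
Bayes: P(Jj) = 2/3·1/4 / (2/3·1/4 + 1/3·1) = 1/3.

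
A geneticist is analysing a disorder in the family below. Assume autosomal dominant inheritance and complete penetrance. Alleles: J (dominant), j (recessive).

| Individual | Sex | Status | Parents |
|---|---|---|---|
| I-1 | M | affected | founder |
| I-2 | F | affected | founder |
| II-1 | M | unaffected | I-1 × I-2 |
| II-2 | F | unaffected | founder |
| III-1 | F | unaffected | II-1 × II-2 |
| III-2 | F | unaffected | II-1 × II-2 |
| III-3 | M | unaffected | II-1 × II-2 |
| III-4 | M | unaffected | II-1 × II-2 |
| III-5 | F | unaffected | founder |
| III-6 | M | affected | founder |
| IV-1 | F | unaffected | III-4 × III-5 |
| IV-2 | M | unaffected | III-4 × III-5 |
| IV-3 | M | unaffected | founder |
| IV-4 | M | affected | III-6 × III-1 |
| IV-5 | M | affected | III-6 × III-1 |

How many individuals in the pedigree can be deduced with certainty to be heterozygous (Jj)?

Obligate heterozygotes: I-1 is affected so carries J and passed j to II-1 (jj), so I-1 is Jj; I-2 is affected so carries J and passed j to II-1 (jj), so I-2 is Jj; IV-4 is affected so carries J and received j from III-1 (jj), so IV-4 is Jj; IV-5 is affected so carries J and received j from III-1 (jj), so IV-5 is Jj.
Every other individual is either homozygous by phenotype or has at least one consistent homozygous assignment, so the count is 4.

4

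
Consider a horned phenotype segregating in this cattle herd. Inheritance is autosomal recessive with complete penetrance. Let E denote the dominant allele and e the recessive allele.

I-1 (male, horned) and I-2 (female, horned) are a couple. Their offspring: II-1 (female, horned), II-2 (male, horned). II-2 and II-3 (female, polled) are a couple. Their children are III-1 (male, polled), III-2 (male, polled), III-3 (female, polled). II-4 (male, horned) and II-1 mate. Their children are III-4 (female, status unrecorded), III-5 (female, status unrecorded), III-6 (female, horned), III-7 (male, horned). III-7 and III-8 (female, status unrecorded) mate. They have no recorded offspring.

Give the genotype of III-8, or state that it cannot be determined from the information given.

cannot be determined

III-8's phenotype is unrecorded, and no parent or child forces a single allele at both positions; consistent genotype assignments exist with III-8 as EE or Ee or ee.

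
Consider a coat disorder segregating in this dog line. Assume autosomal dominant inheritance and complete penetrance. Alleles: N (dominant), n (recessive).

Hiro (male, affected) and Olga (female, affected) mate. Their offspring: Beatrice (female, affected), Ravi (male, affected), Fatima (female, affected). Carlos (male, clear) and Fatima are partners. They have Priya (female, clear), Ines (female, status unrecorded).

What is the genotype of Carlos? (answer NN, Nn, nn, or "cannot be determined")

nn

Carlos is clear, so Carlos is nn.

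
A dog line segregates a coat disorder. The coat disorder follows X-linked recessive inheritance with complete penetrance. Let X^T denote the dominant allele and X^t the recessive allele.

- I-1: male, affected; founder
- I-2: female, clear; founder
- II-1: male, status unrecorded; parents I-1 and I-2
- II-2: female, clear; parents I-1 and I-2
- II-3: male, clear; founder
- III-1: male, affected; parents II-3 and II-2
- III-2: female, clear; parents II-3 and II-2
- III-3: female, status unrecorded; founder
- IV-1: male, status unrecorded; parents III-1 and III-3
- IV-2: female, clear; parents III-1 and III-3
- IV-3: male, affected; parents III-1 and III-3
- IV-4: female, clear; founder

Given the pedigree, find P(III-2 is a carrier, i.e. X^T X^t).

1/2

II-3 is clear, so II-3 is X^T Y.
II-2 is clear so carries T and received t from I-1 (X^t Y), so II-2 is X^T X^t.
Their cross gives offspring ratios 1/2 X^T X^T : 1/2 X^T X^t. Conditioning on III-2 being clear, P(X^T X^t) = 1/2 / 1 = 1/2.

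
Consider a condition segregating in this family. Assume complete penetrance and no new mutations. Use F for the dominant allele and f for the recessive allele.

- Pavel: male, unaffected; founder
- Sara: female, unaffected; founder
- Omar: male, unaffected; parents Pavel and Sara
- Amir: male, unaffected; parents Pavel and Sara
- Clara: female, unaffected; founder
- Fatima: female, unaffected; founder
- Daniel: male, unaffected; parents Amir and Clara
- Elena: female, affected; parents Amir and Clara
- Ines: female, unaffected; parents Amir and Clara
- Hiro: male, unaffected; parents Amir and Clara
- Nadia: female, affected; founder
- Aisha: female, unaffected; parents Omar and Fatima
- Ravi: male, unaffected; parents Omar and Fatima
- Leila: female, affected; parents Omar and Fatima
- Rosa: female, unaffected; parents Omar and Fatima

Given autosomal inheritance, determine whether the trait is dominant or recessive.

Amir and Clara are both unaffected yet have an affected child Elena. Under dominance, an affected child requires at least one affected parent, so the trait cannot be dominant.

recessive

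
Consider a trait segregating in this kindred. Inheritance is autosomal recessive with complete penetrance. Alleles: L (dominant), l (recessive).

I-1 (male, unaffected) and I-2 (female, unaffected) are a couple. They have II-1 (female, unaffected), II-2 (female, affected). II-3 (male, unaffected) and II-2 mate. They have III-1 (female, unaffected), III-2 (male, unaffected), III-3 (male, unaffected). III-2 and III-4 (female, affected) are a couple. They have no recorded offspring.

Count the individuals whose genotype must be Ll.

5

Obligate heterozygotes: I-1 is unaffected so carries L and passed l to II-2 (ll), so I-1 is Ll; I-2 is unaffected so carries L and passed l to II-2 (ll), so I-2 is Ll; III-1 is unaffected so carries L and received l from II-2 (ll), so III-1 is Ll; III-2 is unaffected so carries L and received l from II-2 (ll), so III-2 is Ll; III-3 is unaffected so carries L and received l from II-2 (ll), so III-3 is Ll.
Every other individual is either homozygous by phenotype or has at least one consistent homozygous assignment, so the count is 5.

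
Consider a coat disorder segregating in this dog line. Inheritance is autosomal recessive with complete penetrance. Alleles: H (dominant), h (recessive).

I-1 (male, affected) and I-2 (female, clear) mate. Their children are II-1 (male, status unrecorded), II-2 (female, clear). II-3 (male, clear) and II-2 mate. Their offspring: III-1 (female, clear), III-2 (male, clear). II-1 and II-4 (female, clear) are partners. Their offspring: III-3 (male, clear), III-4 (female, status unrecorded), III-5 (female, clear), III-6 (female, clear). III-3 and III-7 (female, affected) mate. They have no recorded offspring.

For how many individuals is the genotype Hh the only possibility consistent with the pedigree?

Obligate heterozygotes: II-2 is clear so carries H and received h from I-1 (hh), so II-2 is Hh.
Every other individual is either homozygous by phenotype or has at least one consistent homozygous assignment, so the count is 1.

1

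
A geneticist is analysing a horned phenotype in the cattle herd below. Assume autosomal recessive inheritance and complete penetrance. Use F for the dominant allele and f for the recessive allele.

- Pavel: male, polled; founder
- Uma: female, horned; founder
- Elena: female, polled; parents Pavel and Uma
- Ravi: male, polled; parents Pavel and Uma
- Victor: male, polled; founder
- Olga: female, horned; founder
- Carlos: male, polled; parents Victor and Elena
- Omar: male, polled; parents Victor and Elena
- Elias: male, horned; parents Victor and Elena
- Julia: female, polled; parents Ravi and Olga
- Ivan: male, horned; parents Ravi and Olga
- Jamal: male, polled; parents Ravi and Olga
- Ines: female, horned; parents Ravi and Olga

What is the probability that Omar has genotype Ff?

Victor is polled so carries F and passed f to Elias (ff), so Victor is Ff.
Elena is polled so carries F and received f from Uma (ff), so Elena is Ff.
Their cross gives offspring ratios 1/4 FF : 1/2 Ff : 1/4 ff. Conditioning on Omar being polled, P(Ff) = 1/2 / 3/4 = 2/3.

2/3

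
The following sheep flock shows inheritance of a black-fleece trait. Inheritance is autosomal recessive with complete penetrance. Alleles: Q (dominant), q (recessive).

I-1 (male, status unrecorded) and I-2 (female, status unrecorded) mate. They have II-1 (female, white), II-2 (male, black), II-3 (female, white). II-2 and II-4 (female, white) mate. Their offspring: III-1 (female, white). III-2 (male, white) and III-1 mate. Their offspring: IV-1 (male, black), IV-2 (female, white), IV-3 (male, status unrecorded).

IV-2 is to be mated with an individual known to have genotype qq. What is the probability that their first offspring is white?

III-2 is white so carries Q and passed q to IV-1 (qq), so III-2 is Qq.
III-1 is white so carries Q and received q from II-2 (qq), so III-1 is Qq.
IV-2 is a white offspring of III-2 (Qq) × III-1 (Qq), whose cross gives 1/4 QQ : 1/2 Qq : 1/4 qq; conditioning on being white, IV-2 is QQ with probability 1/3, Qq with probability 2/3.
Summing over parental genotype combinations, P(offspring is white) = 1/3·1 + 2/3·1/2 = 2/3.

2/3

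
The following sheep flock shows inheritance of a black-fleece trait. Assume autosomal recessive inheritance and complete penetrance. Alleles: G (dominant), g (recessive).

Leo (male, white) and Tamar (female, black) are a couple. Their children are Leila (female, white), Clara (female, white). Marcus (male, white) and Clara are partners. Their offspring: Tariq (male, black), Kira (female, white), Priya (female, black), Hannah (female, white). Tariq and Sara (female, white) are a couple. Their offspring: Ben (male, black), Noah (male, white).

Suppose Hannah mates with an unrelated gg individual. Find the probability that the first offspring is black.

1/3

Marcus is white so carries G and passed g to Tariq (gg), so Marcus is Gg.
Clara is white so carries G and received g from Tamar (gg), so Clara is Gg.
Hannah is a white offspring of Marcus (Gg) × Clara (Gg), whose cross gives 1/4 GG : 1/2 Gg : 1/4 gg; conditioning on being white, Hannah is GG with probability 1/3, Gg with probability 2/3.
Summing over parental genotype combinations, P(offspring is black) = 2/3·1/2 = 1/3.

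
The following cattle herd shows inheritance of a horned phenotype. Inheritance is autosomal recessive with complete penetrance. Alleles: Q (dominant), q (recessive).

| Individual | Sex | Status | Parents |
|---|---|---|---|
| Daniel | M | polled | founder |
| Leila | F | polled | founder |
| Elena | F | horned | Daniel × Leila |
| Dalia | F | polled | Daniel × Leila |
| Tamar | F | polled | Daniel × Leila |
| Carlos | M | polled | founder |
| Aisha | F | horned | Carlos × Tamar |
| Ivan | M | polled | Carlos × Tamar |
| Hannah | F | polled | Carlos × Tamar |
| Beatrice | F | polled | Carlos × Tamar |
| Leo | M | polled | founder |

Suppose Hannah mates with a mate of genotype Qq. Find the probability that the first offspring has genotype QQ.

Carlos is polled so carries Q and passed q to Aisha (qq), so Carlos is Qq.
Tamar is polled so carries Q and passed q to Aisha (qq), so Tamar is Qq.
Hannah is a polled offspring of Carlos (Qq) × Tamar (Qq), whose cross gives 1/4 QQ : 1/2 Qq : 1/4 qq; conditioning on being polled, Hannah is QQ with probability 1/3, Qq with probability 2/3.
Summing over parental genotype combinations, P(offspring has genotype QQ) = 1/3·1/2 + 2/3·1/4 = 1/3.

1/3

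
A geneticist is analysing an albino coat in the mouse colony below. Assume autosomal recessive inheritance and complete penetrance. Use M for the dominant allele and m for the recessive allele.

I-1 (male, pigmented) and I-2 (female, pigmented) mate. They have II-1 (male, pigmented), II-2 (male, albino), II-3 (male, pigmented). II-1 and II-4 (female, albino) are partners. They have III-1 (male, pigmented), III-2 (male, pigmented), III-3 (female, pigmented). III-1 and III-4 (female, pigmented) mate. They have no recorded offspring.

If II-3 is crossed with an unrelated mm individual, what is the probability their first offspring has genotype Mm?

I-1 is pigmented so carries M and passed m to II-2 (mm), so I-1 is Mm.
I-2 is pigmented so carries M and passed m to II-2 (mm), so I-2 is Mm.
II-3 is a pigmented offspring of I-1 (Mm) × I-2 (Mm), whose cross gives 1/4 MM : 1/2 Mm : 1/4 mm; conditioning on being pigmented, II-3 is MM with probability 1/3, Mm with probability 2/3.
Summing over parental genotype combinations, P(offspring has genotype Mm) = 1/3·1 + 2/3·1/2 = 2/3.

2/3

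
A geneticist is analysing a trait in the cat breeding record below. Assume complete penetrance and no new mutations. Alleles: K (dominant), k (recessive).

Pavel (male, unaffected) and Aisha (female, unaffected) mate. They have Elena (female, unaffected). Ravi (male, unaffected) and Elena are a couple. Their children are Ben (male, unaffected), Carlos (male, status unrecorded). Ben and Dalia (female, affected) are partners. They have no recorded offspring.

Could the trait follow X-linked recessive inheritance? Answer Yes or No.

Yes

A consistent assignment under X-linked recessive exists: Pavel X^K Y, Aisha X^K X^K, Elena X^K X^K, Ravi X^K Y, Ben X^K Y, Carlos X^K Y, Dalia X^k X^k.
In this assignment every recorded phenotype matches its genotype and every non-founder's genotype is obtainable from its parents' genotypes, so the pedigree is consistent.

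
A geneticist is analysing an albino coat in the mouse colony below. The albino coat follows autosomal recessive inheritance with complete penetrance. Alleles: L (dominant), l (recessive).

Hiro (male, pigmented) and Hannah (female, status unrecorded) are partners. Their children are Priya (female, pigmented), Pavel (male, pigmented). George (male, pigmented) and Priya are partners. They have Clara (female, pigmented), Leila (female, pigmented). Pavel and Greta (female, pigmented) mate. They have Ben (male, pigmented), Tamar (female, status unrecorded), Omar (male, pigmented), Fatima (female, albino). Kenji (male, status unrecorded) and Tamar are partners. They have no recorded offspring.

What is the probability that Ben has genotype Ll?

Pavel is pigmented so carries L and passed l to Fatima (ll), so Pavel is Ll.
Greta is pigmented so carries L and passed l to Fatima (ll), so Greta is Ll.
Their cross gives offspring ratios 1/4 LL : 1/2 Ll : 1/4 ll. Conditioning on Ben being pigmented, P(Ll) = 1/2 / 3/4 = 2/3.

2/3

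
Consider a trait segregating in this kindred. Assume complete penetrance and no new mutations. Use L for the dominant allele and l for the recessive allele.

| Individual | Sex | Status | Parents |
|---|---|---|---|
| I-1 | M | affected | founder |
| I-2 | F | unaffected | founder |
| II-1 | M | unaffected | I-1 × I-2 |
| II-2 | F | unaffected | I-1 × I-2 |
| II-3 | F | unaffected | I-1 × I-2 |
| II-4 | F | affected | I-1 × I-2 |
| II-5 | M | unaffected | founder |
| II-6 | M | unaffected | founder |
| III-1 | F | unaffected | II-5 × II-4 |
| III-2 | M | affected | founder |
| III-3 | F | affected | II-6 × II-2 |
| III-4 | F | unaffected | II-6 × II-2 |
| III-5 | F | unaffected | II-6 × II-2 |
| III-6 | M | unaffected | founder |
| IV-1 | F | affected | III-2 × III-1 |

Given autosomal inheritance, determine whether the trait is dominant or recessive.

II-6 and II-2 are both unaffected yet have an affected child III-3. Under dominance, an affected child requires at least one affected parent, so the trait cannot be dominant.

recessive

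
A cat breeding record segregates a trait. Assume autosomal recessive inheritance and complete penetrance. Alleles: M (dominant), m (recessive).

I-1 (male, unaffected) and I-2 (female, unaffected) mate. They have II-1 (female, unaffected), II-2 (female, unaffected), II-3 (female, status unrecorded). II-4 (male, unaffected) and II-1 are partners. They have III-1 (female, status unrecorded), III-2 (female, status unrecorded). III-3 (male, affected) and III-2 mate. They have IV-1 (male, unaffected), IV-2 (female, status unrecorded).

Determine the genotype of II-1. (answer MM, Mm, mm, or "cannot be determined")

cannot be determined

II-1's phenotype allows MM or Mm, and no parent or child forces a single allele at both positions; consistent genotype assignments exist with II-1 as MM or Mm.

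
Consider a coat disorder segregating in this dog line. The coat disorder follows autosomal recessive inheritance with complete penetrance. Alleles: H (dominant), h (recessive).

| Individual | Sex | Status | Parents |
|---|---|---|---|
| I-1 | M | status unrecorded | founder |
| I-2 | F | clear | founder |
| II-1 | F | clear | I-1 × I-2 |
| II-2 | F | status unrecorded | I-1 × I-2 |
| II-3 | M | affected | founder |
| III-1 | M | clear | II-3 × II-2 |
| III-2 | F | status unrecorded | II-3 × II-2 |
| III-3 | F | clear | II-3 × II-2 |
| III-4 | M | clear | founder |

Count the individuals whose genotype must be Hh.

Obligate heterozygotes: III-1 is clear so carries H and received h from II-3 (hh), so III-1 is Hh; III-3 is clear so carries H and received h from II-3 (hh), so III-3 is Hh.
Every other individual is either homozygous by phenotype or has at least one consistent homozygous assignment, so the count is 2.

2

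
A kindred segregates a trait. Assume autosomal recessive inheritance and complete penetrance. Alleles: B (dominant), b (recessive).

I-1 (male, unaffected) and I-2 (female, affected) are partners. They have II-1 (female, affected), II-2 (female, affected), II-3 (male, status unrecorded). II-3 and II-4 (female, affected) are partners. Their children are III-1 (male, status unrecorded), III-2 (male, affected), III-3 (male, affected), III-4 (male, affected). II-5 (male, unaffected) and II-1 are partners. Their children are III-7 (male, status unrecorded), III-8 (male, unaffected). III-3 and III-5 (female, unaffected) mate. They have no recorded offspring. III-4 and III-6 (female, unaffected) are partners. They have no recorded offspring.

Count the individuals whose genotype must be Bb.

Obligate heterozygotes: I-1 is unaffected so carries B and passed b to II-1 (bb), so I-1 is Bb; III-8 is unaffected so carries B and received b from II-1 (bb), so III-8 is Bb.
Every other individual is either homozygous by phenotype or has at least one consistent homozygous assignment, so the count is 2.

2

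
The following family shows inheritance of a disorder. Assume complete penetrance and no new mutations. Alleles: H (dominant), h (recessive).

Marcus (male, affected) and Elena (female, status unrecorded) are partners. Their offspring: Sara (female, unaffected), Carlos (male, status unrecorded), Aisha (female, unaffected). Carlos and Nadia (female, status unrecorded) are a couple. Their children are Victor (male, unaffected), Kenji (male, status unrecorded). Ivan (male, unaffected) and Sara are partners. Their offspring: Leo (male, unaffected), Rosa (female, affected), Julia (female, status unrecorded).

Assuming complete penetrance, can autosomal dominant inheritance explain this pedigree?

Under autosomal dominant, Rosa (affected, female) cannot arise from Ivan (unaffected) × Sara (unaffected).

No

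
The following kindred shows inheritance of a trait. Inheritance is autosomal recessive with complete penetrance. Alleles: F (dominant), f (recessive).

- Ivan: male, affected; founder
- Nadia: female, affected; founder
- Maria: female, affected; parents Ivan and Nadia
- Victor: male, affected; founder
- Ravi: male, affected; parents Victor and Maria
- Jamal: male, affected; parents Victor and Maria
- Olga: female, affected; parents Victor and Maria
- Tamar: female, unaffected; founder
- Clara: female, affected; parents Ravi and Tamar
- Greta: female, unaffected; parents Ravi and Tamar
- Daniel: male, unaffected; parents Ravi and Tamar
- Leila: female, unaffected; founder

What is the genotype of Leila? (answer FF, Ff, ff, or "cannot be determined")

cannot be determined

Leila's phenotype allows FF or Ff, and no parent or child forces a single allele at both positions; consistent genotype assignments exist with Leila as FF or Ff.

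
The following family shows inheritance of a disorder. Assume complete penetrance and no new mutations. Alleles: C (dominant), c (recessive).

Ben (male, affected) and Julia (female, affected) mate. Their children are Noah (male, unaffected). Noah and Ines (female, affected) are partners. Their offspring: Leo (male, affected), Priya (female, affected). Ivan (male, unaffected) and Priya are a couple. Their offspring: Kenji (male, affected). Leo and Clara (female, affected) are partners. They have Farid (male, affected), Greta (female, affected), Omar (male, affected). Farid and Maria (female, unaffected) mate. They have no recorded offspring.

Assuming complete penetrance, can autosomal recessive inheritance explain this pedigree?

No

Under autosomal recessive, Noah (unaffected, male) cannot arise from Ben (affected) × Julia (affected).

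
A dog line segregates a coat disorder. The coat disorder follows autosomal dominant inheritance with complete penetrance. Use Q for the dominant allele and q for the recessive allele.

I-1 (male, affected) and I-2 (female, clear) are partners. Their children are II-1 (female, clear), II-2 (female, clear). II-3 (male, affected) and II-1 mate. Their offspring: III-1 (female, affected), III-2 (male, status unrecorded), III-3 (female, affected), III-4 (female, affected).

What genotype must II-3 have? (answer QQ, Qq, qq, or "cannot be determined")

cannot be determined

II-3's phenotype allows QQ or Qq, and no parent or child forces a single allele at both positions; consistent genotype assignments exist with II-3 as QQ or Qq.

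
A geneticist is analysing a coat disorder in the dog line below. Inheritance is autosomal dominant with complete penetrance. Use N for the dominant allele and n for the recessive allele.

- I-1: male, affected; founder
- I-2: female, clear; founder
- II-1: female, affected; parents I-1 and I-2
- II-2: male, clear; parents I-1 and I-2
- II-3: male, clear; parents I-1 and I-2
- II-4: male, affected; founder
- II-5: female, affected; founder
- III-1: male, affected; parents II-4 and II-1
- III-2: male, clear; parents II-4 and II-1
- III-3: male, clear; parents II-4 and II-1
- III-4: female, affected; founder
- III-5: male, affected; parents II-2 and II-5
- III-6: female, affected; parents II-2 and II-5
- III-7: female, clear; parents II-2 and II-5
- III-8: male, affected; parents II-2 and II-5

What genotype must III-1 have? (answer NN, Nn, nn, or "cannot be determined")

cannot be determined

III-1's phenotype allows NN or Nn, and no parent or child forces a single allele at both positions; consistent genotype assignments exist with III-1 as NN or Nn.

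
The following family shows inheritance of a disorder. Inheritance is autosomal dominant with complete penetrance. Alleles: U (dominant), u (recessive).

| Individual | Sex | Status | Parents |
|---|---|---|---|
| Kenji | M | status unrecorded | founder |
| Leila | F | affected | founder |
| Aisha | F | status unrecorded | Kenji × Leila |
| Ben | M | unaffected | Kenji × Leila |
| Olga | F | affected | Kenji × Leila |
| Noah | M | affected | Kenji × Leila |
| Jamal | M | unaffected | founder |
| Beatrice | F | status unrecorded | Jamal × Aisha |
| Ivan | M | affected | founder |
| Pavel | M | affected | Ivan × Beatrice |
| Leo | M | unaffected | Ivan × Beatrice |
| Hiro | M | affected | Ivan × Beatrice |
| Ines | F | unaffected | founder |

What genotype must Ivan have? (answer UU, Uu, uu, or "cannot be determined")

From phenotype alone, Ivan is UU or Uu.
Ivan is affected so carries U and passed u to Leo (uu), so Ivan is Uu.

Uu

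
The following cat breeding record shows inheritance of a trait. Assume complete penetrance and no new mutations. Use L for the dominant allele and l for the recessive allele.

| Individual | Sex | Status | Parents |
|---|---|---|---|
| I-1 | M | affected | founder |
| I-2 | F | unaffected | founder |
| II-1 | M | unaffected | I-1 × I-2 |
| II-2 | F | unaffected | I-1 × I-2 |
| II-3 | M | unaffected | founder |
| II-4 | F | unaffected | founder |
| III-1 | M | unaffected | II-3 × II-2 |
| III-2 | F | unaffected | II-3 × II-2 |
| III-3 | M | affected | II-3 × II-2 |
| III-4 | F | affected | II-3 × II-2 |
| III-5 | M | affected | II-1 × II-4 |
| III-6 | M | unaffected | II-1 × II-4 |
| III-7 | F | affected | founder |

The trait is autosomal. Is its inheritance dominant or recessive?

II-3 and II-2 are both unaffected yet have an affected child III-3. Under dominance, an affected child requires at least one affected parent, so the trait cannot be dominant.

recessive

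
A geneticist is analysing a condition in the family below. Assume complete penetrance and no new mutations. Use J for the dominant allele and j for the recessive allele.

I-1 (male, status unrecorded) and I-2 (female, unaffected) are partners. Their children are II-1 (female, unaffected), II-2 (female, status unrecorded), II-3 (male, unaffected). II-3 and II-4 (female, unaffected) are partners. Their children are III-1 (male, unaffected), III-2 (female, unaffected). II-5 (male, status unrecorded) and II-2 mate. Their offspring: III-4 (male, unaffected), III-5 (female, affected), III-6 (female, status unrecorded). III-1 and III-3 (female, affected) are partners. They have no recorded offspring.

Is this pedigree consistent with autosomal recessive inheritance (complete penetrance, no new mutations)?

A consistent assignment under autosomal recessive exists: I-1 JJ, I-2 Jj, II-1 JJ, II-2 Jj, II-3 JJ, II-4 JJ, II-5 Jj, III-1 JJ, III-2 JJ, III-3 jj, III-4 JJ, III-5 jj, III-6 JJ.
In this assignment every recorded phenotype matches its genotype and every non-founder's genotype is obtainable from its parents' genotypes, so the pedigree is consistent.

Yes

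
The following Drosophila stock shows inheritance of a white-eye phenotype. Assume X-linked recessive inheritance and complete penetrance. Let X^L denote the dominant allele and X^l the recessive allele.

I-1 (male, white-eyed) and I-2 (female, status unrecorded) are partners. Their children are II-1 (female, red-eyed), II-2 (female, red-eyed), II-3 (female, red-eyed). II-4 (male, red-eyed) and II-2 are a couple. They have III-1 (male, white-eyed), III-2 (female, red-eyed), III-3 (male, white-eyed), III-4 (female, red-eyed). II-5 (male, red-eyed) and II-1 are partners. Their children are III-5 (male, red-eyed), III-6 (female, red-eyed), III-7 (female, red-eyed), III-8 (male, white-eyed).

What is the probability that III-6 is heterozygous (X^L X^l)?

II-5 is red-eyed, so II-5 is X^L Y.
II-1 is red-eyed so carries L and received l from I-1 (X^l Y), so II-1 is X^L X^l.
Their cross gives offspring ratios 1/2 X^L X^L : 1/2 X^L X^l. Conditioning on III-6 being red-eyed, P(X^L X^l) = 1/2 / 1 = 1/2.

1/2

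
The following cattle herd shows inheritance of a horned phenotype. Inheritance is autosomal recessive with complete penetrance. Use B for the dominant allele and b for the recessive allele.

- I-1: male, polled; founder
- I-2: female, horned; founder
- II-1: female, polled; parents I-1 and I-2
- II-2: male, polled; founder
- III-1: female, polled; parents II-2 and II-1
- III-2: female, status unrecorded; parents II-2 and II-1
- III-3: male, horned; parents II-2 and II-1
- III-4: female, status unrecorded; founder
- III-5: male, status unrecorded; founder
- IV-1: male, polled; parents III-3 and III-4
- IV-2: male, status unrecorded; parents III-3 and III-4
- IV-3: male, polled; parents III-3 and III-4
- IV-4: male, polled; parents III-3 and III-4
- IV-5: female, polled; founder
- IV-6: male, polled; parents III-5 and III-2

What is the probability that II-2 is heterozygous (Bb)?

II-2 is polled so carries B and passed b to III-3 (bb), so II-2 is Bb, giving P(Bb) = 1.

1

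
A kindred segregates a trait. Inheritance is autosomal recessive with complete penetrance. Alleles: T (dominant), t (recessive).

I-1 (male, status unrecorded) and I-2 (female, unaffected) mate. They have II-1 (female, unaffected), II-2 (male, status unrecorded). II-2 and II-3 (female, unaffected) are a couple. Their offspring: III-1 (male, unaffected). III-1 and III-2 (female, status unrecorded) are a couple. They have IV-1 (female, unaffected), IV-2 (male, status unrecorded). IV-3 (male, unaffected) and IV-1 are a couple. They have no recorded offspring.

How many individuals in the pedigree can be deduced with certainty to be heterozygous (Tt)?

No individual's genotype is forced to Tt by the pedigree, so the count is 0.

0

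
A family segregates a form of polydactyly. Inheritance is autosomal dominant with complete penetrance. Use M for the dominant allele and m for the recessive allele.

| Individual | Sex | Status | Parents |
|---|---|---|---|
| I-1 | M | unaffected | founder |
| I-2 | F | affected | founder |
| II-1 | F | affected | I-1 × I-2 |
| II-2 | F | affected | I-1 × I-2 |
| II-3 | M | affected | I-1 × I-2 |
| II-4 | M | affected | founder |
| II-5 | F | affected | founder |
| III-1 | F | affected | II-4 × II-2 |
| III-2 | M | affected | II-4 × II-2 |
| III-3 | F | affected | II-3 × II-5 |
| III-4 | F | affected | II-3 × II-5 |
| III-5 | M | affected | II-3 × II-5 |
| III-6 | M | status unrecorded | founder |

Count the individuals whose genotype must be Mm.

Obligate heterozygotes: II-1 is affected so carries M and received m from I-1 (mm), so II-1 is Mm; II-2 is affected so carries M and received m from I-1 (mm), so II-2 is Mm; II-3 is affected so carries M and received m from I-1 (mm), so II-3 is Mm.
Every other individual is either homozygous by phenotype or has at least one consistent homozygous assignment, so the count is 3.

3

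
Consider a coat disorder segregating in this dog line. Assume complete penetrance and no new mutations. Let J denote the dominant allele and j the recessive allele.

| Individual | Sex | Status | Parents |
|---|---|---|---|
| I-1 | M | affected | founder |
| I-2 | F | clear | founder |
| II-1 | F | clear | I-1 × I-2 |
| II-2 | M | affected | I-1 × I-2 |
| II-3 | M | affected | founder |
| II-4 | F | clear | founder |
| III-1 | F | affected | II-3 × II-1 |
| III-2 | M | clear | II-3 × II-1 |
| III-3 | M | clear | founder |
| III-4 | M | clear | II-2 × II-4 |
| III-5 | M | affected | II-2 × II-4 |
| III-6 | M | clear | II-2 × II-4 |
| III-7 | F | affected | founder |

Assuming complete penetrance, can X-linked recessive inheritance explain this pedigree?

Yes

A consistent assignment under X-linked recessive exists: I-1 X^j Y, I-2 X^J X^j, II-1 X^J X^j, II-2 X^j Y, II-3 X^j Y, II-4 X^J X^j, III-1 X^j X^j, III-2 X^J Y, III-3 X^J Y, III-4 X^J Y, III-5 X^j Y, III-6 X^J Y, III-7 X^j X^j.
In this assignment every recorded phenotype matches its genotype and every non-founder's genotype is obtainable from its parents' genotypes, so the pedigree is consistent.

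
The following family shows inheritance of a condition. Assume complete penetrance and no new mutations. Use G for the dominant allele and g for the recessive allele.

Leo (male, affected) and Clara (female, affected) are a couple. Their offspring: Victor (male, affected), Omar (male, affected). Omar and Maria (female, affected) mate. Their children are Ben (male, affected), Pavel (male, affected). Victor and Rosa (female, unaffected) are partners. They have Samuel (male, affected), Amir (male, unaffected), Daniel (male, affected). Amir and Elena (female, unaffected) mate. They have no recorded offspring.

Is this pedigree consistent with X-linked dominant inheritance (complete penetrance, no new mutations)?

No

Under X-linked dominant, Samuel (affected, male) cannot arise from Victor (affected) × Rosa (unaffected).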